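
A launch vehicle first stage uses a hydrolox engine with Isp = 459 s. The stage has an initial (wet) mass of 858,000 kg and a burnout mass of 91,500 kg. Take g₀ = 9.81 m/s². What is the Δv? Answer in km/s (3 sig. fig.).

Δv ≈ 10.1 km/s

v_e = Isp · g₀ = 459 × 9.81 = 4502.8 m/s.
Rocket equation: Δv = v_e · ln(m₀/m_f) = 4502.8 × ln(9.377) = 4502.8 × 2.2383 ≈ 10078.4 m/s.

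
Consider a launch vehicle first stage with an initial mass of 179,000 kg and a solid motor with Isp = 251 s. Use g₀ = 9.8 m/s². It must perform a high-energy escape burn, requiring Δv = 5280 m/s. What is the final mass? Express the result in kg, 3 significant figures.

v_e = Isp · g₀ = 251 × 9.8 = 2459.8 m/s.
m₀/m_f = exp(Δv / v_e) = exp(5280 / 2459.8) = exp(2.1465) = 8.5550.
m_f = m₀ / 8.5550 = 179,000 / 8.5550 = 20,923.4 kg.

final mass ≈ 20900 kg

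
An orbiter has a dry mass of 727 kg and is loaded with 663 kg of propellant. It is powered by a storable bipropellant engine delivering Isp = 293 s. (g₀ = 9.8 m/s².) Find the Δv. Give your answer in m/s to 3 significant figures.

Δv ≈ 1860 m/s

v_e = Isp · g₀ = 293 × 9.8 = 2871.4 m/s.
m₀ = m_dry + m_prop = 727 + 663 = 1,390 kg.
Δv = v_e · ln(m₀/m_f) = 2871.4 × ln(1.912) = 2871.4 × 0.6481 ≈ 1861.0 m/s.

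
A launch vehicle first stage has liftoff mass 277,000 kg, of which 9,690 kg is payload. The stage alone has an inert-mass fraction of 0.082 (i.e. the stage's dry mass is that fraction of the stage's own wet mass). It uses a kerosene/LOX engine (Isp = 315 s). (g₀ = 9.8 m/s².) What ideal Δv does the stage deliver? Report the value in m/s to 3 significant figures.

Δv ≈ 6700 m/s

Stage wet mass = m₀ − payload = 277,000 − 9,690 = 267,310 kg.
Stage dry mass = ε × stage wet mass = 0.082 × 267,310 = 21,919.4 kg.
Burnout mass m_f = stage dry + payload = 21,919.4 + 9,690 = 31,609.4 kg.
v_e = Isp · g₀ = 315 × 9.8 = 3087.0 m/s.
Δv = v_e · ln(277,000/31,609.4) = 3087.0 × ln(8.763) = 3087.0 × 2.1706 ≈ 6701 m/s.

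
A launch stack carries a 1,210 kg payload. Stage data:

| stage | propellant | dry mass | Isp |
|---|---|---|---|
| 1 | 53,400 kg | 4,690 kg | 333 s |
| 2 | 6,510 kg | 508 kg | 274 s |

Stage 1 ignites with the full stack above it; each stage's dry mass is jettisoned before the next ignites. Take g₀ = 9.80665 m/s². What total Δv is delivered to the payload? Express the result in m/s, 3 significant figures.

Ignition mass of stage 1 = 53,400+4,690 + 6,510+508 + 1,210 = 66,318 kg.
Stage 1: m₀ = 66,318 kg, m_f = 66,318 − 53,400 = 12,918 kg; Δv = 333×9.80665×ln(5.134) = 3265.6×1.6358 ≈ 5342 m/s.
Stage 2: m₀ = 8,228 kg, m_f = 8,228 − 6,510 = 1,718 kg; Δv = 274×9.80665×ln(4.789) = 2687.0×1.5664 ≈ 4209 m/s.
Total Δv = 5342 + 4209 = 9551 m/s.

Δv ≈ 9550 m/s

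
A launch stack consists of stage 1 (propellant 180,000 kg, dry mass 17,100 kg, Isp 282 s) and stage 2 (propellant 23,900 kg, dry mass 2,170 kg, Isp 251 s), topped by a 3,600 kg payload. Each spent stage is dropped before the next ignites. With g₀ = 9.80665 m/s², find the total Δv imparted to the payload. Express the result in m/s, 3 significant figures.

Δv ≈ 8400 m/s

Ignition mass of stage 1 = 180,000+17,100 + 23,900+2,170 + 3,600 = 226,770 kg.
Stage 1: m₀ = 226,770 kg, m_f = 226,770 − 180,000 = 46,770 kg; Δv = 282×9.80665×ln(4.849) = 2765.5×1.5787 ≈ 4366 m/s.
Stage 2: m₀ = 29,670 kg, m_f = 29,670 − 23,900 = 5,770 kg; Δv = 251×9.80665×ln(5.142) = 2461.5×1.6375 ≈ 4031 m/s.
Total Δv = 4366 + 4031 = 8397 m/s.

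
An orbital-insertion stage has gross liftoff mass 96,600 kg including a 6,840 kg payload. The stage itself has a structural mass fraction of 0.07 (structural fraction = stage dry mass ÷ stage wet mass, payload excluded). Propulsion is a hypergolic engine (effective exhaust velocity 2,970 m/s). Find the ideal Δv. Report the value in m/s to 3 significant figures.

Stage wet mass = m₀ − payload = 96,600 − 6,840 = 89,760 kg.
Stage dry mass = ε × stage wet mass = 0.07 × 89,760 = 6,283.2 kg.
Burnout mass m_f = stage dry + payload = 6,283.2 + 6,840 = 13,123.2 kg.
By the Tsiolkovsky rocket equation, Δv = v_e · ln(96,600/13,123.2) = 2970.0 × ln(7.361) = 2970.0 × 1.9962 ≈ 5929 m/s.

Δv ≈ 5930 m/s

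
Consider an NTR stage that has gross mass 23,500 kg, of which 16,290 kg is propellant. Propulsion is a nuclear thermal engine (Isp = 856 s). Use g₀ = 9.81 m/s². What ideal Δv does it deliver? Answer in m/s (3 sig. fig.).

Δv ≈ 9920 m/s

v_e = Isp · g₀ = 856 × 9.81 = 8397.4 m/s.
m_f = m₀ − m_prop = 23,500 − 16,290 = 7,210 kg.
Δv = v_e · ln(m₀/m_f) = 8397.4 × ln(3.259) = 8397.4 × 1.1815 ≈ 9921.7 m/s.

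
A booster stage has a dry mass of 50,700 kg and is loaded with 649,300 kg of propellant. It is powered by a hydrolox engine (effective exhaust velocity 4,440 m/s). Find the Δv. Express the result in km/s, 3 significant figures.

m₀ = m_dry + m_prop = 50,700 + 649,300 = 700,000 kg.
Δv = v_e · ln(m₀/m_f) = 4440.0 × ln(13.81) = 4440.0 × 2.6252 ≈ 11655.7 m/s.

Δv ≈ 11.7 km/s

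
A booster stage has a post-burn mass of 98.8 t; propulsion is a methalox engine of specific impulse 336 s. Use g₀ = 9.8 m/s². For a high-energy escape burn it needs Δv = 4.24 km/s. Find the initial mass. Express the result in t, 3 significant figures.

v_e = Isp · g₀ = 336 × 9.8 = 3292.8 m/s.
m₀/m_f = exp(Δv / v_e) = exp(4240 / 3292.8) = exp(1.2877) = 3.6243.
m₀ = m_f × 3.6243 = 98.8 × 3.6243 = 358.081 t.

initial mass ≈ 358 t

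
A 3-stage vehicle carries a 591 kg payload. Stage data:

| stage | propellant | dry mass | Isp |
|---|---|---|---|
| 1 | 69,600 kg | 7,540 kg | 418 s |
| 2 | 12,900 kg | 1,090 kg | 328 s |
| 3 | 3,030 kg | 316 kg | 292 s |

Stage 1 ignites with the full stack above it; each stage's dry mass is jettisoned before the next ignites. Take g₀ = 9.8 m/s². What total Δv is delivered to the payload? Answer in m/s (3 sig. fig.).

Ignition mass of stage 1 = 69,600+7,540 + 12,900+1,090 + 3,030+316 + 591 = 95,067 kg.
Stage 1: m₀ = 95,067 kg, m_f = 95,067 − 69,600 = 25,467 kg; Δv = 418×9.8×ln(3.733) = 4096.4×1.3172 ≈ 5396 m/s.
Stage 2: m₀ = 17,927 kg, m_f = 17,927 − 12,900 = 5,027 kg; Δv = 328×9.8×ln(3.566) = 3214.4×1.2715 ≈ 4087 m/s.
Stage 3: m₀ = 3,937 kg, m_f = 3,937 − 3,030 = 907 kg; Δv = 292×9.8×ln(4.341) = 2861.6×1.4680 ≈ 4201 m/s.
Total Δv = 5396 + 4087 + 4201 = 13684 m/s.

Δv ≈ 13700 m/s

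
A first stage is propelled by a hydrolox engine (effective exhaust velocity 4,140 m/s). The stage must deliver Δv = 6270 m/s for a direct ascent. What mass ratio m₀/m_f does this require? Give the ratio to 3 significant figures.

mass ratio ≈ 4.55

m₀/m_f = exp(Δv / v_e) = exp(6270 / 4140.0) = exp(1.5145) = 4.5471.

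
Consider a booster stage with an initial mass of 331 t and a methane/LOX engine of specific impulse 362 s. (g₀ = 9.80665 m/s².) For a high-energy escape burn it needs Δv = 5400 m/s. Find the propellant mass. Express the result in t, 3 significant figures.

propellant mass ≈ 259 t

v_e = Isp · g₀ = 362 × 9.80665 = 3550.0 m/s.
m₀/m_f = exp(Δv / v_e) = exp(5400 / 3550.0) = exp(1.5211) = 4.5774.
m_f = 331 / 4.5774 = 72.3118 t, so propellant = m₀ − m_f = 331 − 72.3118 = 258.6882 t.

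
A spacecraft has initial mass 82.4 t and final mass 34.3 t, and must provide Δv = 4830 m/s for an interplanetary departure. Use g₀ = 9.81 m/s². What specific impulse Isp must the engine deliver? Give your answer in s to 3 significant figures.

Isp ≈ 562 s

ln(m₀/m_f) = ln(82400/34300) = ln(2.402) = 0.8764.
v_e = Δv / ln(m₀/m_f) = 4830 / 0.8764 = 5510.9 m/s.
Isp = v_e / g₀ = 5510.9 / 9.81 = 561.8 s.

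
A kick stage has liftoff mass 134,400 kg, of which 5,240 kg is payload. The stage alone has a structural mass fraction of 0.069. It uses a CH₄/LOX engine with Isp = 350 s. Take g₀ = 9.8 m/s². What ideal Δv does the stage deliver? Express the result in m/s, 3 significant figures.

Stage wet mass = m₀ − payload = 134,400 − 5,240 = 129,160 kg.
Stage dry mass = ε × stage wet mass = 0.069 × 129,160 = 8,912.04 kg.
Burnout mass m_f = stage dry + payload = 8,912.04 + 5,240 = 14,152.04 kg.
v_e = Isp · g₀ = 350 × 9.8 = 3430.0 m/s.
Using Δv = v_e ln(m₀/m_f): Δv = v_e · ln(134,400/14,152.04) = 3430.0 × ln(9.497) = 3430.0 × 2.2510 ≈ 7721 m/s.

Δv ≈ 7720 m/s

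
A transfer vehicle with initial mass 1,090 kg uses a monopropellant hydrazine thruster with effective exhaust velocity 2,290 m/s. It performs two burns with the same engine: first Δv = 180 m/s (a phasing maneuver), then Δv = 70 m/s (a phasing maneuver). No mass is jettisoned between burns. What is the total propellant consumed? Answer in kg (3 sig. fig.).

total propellant consumed ≈ 113 kg

After the first burn: m = 1090 × exp(−180/2290.0) = 1090 × 0.92441 = 1,007.61 kg.
After the second burn: m = 1,007.61 × exp(−70/2290.0) = 1,007.61 × 0.96989 = 977.271 kg.
Total propellant = m₀ − m_final = 1090 − 977.271 = 112.729 kg.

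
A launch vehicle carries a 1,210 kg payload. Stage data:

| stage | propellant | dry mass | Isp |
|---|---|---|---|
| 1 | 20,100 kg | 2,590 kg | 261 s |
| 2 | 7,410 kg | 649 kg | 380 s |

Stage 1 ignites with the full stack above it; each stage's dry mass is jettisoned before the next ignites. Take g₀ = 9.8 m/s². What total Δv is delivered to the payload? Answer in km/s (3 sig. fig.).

Δv ≈ 8.52 km/s

Ignition mass of stage 1 = 20,100+2,590 + 7,410+649 + 1,210 = 31,959 kg.
Stage 1: m₀ = 31,959 kg, m_f = 31,959 − 20,100 = 11,859 kg; Δv = 261×9.8×ln(2.695) = 2557.8×0.9914 ≈ 2536 m/s.
Stage 2: m₀ = 9,269 kg, m_f = 9,269 − 7,410 = 1,859 kg; Δv = 380×9.8×ln(4.986) = 3724.0×1.6066 ≈ 5983 m/s.
Total Δv = 2536 + 5983 = 8519 m/s.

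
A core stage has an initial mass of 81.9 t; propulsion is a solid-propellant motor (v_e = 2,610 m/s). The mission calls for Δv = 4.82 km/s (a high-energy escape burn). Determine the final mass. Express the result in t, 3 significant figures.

final mass ≈ 12.9 t

m₀/m_f = exp(Δv / v_e) = exp(4820 / 2610.0) = exp(1.8467) = 6.3391.
m_f = m₀ / 6.3391 = 81.9 / 6.3391 = 12.9198 t.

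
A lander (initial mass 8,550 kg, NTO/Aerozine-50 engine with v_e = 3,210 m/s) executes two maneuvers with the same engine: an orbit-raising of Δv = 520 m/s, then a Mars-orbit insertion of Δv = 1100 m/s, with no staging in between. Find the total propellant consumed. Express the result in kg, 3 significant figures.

After the first burn: m = 8550 × exp(−520/3210.0) = 8550 × 0.85045 = 7,271.35 kg.
After the second burn: m = 7,271.35 × exp(−1100/3210.0) = 7,271.35 × 0.70987 = 5,161.71 kg.
Total propellant = m₀ − m_final = 8550 − 5,161.71 = 3,388.29 kg.

total propellant consumed ≈ 3390 kg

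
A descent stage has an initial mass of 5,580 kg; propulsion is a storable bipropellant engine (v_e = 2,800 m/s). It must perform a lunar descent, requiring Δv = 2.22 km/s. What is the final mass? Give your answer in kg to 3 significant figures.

final mass ≈ 2530 kg

By the Tsiolkovsky rocket equation, m₀/m_f = exp(Δv / v_e) = exp(2220 / 2800.0) = exp(0.7929) = 2.2097.
m_f = m₀ / 2.2097 = 5,580 / 2.2097 = 2,525.23 kg.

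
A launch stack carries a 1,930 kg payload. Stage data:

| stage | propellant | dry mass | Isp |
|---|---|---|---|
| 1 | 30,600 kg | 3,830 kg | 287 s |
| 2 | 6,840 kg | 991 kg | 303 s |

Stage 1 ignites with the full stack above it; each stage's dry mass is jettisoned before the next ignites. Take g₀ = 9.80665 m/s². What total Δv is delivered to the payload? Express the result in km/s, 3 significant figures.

Δv ≈ 6.90 km/s

Ignition mass of stage 1 = 30,600+3,830 + 6,840+991 + 1,930 = 44,191 kg.
Stage 1: m₀ = 44,191 kg, m_f = 44,191 − 30,600 = 13,591 kg; Δv = 287×9.80665×ln(3.251) = 2814.5×1.1791 ≈ 3319 m/s.
Stage 2: m₀ = 9,761 kg, m_f = 9,761 − 6,840 = 2,921 kg; Δv = 303×9.80665×ln(3.342) = 2971.4×1.2065 ≈ 3585 m/s.
Total Δv = 3319 + 3585 = 6904 m/s.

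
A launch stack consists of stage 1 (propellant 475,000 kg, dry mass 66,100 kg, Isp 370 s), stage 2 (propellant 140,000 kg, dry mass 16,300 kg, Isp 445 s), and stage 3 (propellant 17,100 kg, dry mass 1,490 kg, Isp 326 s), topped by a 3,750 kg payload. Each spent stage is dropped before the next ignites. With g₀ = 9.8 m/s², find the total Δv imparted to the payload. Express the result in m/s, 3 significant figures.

Ignition mass of stage 1 = 475,000+66,100 + 140,000+16,300 + 17,100+1,490 + 3,750 = 719,740 kg.
Stage 1: m₀ = 719,740 kg, m_f = 719,740 − 475,000 = 244,740 kg; Δv = 370×9.8×ln(2.941) = 3626.0×1.0787 ≈ 3911 m/s.
Stage 2: m₀ = 178,640 kg, m_f = 178,640 − 140,000 = 38,640 kg; Δv = 445×9.8×ln(4.623) = 4361.0×1.5311 ≈ 6677 m/s.
Stage 3: m₀ = 22,340 kg, m_f = 22,340 − 17,100 = 5,240 kg; Δv = 326×9.8×ln(4.263) = 3194.8×1.4501 ≈ 4633 m/s.
Total Δv = 3911 + 6677 + 4633 = 15221 m/s.

Δv ≈ 15200 m/s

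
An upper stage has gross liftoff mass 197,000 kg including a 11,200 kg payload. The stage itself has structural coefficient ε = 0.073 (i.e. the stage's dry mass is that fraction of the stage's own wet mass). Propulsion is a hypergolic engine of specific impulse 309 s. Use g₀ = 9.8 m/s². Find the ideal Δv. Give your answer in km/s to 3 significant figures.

Δv ≈ 6.28 km/s

Stage wet mass = m₀ − payload = 197,000 − 11,200 = 185,800 kg.
Stage dry mass = ε × stage wet mass = 0.073 × 185,800 = 13,563.4 kg.
Burnout mass m_f = stage dry + payload = 13,563.4 + 11,200 = 24,763.4 kg.
v_e = Isp · g₀ = 309 × 9.8 = 3028.2 m/s.
From the ideal rocket equation, Δv = v_e · ln(197,000/24,763.4) = 3028.2 × ln(7.955) = 3028.2 × 2.0738 ≈ 6280 m/s.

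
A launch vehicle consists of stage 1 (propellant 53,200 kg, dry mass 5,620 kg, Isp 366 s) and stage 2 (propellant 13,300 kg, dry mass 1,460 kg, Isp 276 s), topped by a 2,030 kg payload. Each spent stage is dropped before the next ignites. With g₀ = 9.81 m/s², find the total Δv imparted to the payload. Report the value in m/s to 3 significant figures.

Ignition mass of stage 1 = 53,200+5,620 + 13,300+1,460 + 2,030 = 75,610 kg.
Stage 1: m₀ = 75,610 kg, m_f = 75,610 − 53,200 = 22,410 kg; Δv = 366×9.81×ln(3.374) = 3590.5×1.2161 ≈ 4366 m/s.
Stage 2: m₀ = 16,790 kg, m_f = 16,790 − 13,300 = 3,490 kg; Δv = 276×9.81×ln(4.811) = 2707.6×1.5709 ≈ 4253 m/s.
Total Δv = 4366 + 4253 = 8619 m/s.

Δv ≈ 8620 m/s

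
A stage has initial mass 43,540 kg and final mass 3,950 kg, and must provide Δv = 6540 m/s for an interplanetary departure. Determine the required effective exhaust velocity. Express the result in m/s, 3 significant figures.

v_e ≈ 2730 m/s

ln(m₀/m_f) = ln(43540/3950) = ln(11.02) = 2.4000.
v_e = Δv / ln(m₀/m_f) = 6540 / 2.4000 = 2725.0 m/s.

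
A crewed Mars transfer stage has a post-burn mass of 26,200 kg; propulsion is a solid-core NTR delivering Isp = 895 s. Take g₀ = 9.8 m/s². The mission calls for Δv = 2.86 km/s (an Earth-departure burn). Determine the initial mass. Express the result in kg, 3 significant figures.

v_e = Isp · g₀ = 895 × 9.8 = 8771.0 m/s.
m₀/m_f = exp(Δv / v_e) = exp(2860 / 8771.0) = exp(0.3261) = 1.3855.
m₀ = m_f × 1.3855 = 26,200 × 1.3855 = 36,300.1 kg.

initial mass ≈ 36300 kg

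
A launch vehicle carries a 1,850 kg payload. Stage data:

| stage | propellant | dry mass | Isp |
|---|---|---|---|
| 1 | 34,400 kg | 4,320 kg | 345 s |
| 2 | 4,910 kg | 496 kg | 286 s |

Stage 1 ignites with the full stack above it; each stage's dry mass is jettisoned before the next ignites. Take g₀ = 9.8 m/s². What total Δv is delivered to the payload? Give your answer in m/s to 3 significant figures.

Δv ≈ 7830 m/s

Ignition mass of stage 1 = 34,400+4,320 + 4,910+496 + 1,850 = 45,976 kg.
Stage 1: m₀ = 45,976 kg, m_f = 45,976 − 34,400 = 11,576 kg; Δv = 345×9.8×ln(3.972) = 3381.0×1.3792 ≈ 4663 m/s.
Stage 2: m₀ = 7,256 kg, m_f = 7,256 − 4,910 = 2,346 kg; Δv = 286×9.8×ln(3.093) = 2802.8×1.1291 ≈ 3165 m/s.
Total Δv = 4663 + 3165 = 7828 m/s.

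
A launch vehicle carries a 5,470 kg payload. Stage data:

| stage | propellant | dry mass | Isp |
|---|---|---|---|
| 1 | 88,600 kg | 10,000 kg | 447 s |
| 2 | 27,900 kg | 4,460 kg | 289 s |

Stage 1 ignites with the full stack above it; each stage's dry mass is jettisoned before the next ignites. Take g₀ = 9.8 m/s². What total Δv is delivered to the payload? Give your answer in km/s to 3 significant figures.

Ignition mass of stage 1 = 88,600+10,000 + 27,900+4,460 + 5,470 = 136,430 kg.
Stage 1: m₀ = 136,430 kg, m_f = 136,430 − 88,600 = 47,830 kg; Δv = 447×9.8×ln(2.852) = 4380.6×1.0482 ≈ 4592 m/s.
Stage 2: m₀ = 37,830 kg, m_f = 37,830 − 27,900 = 9,930 kg; Δv = 289×9.8×ln(3.81) = 2832.2×1.3375 ≈ 3788 m/s.
Total Δv = 4592 + 3788 = 8380 m/s.

Δv ≈ 8.38 km/s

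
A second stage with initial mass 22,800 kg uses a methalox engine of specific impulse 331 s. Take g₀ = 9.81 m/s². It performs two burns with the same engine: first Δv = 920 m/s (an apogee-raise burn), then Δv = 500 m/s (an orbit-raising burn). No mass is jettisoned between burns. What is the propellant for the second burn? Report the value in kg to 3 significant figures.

v_e = Isp · g₀ = 331 × 9.81 = 3247.1 m/s.
After the first burn: m = 22800 × exp(−920/3247.1) = 22800 × 0.75327 = 17,174.6 kg.
After the second burn: m = 17,174.6 × exp(−500/3247.1) = 17,174.6 × 0.85729 = 14,723.6 kg.
Second-burn propellant = 17,174.6 − 14,723.6 = 2,451 kg.

propellant for the second burn ≈ 2450 kg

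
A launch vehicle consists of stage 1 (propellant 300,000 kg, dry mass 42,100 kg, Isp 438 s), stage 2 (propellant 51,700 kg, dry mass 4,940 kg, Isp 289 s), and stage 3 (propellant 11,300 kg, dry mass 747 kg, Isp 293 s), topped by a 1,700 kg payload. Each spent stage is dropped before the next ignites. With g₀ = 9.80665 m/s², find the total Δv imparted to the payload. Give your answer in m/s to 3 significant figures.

Δv ≈ 14300 m/s

Ignition mass of stage 1 = 300,000+42,100 + 51,700+4,940 + 11,300+747 + 1,700 = 412,487 kg.
Stage 1: m₀ = 412,487 kg, m_f = 412,487 − 300,000 = 112,487 kg; Δv = 438×9.80665×ln(3.667) = 4295.3×1.2994 ≈ 5581 m/s.
Stage 2: m₀ = 70,387 kg, m_f = 70,387 − 51,700 = 18,687 kg; Δv = 289×9.80665×ln(3.767) = 2834.1×1.3262 ≈ 3759 m/s.
Stage 3: m₀ = 13,747 kg, m_f = 13,747 − 11,300 = 2,447 kg; Δv = 293×9.80665×ln(5.618) = 2873.3×1.7260 ≈ 4959 m/s.
Total Δv = 5581 + 3759 + 4959 = 14299 m/s.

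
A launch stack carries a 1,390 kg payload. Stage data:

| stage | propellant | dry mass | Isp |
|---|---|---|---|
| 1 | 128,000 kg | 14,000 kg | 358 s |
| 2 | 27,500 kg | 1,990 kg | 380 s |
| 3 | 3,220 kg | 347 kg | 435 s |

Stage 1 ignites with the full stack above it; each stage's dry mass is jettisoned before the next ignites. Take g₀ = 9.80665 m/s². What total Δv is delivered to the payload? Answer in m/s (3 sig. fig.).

Ignition mass of stage 1 = 128,000+14,000 + 27,500+1,990 + 3,220+347 + 1,390 = 176,447 kg.
Stage 1: m₀ = 176,447 kg, m_f = 176,447 − 128,000 = 48,447 kg; Δv = 358×9.80665×ln(3.642) = 3510.8×1.2926 ≈ 4538 m/s.
Stage 2: m₀ = 34,447 kg, m_f = 34,447 − 27,500 = 6,947 kg; Δv = 380×9.80665×ln(4.959) = 3726.5×1.6011 ≈ 5967 m/s.
Stage 3: m₀ = 4,957 kg, m_f = 4,957 − 3,220 = 1,737 kg; Δv = 435×9.80665×ln(2.854) = 4265.9×1.0486 ≈ 4473 m/s.
Total Δv = 4538 + 5967 + 4473 = 14978 m/s.

Δv ≈ 15000 m/s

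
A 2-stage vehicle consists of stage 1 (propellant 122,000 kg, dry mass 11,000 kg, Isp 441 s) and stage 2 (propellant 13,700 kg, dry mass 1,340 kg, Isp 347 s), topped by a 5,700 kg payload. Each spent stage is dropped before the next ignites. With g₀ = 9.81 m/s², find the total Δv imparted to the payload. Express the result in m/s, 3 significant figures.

Δv ≈ 10500 m/s

Ignition mass of stage 1 = 122,000+11,000 + 13,700+1,340 + 5,700 = 153,740 kg.
Stage 1: m₀ = 153,740 kg, m_f = 153,740 − 122,000 = 31,740 kg; Δv = 441×9.81×ln(4.844) = 4326.2×1.5777 ≈ 6825 m/s.
Stage 2: m₀ = 20,740 kg, m_f = 20,740 − 13,700 = 7,040 kg; Δv = 347×9.81×ln(2.946) = 3404.1×1.0805 ≈ 3678 m/s.
Total Δv = 6825 + 3678 = 10503 m/s.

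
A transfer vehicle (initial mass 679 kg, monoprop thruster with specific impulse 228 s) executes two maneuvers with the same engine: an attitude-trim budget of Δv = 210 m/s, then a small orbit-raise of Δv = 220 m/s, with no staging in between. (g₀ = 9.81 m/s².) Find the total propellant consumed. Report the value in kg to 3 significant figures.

v_e = Isp · g₀ = 228 × 9.81 = 2236.7 m/s.
After the first burn: m = 679 × exp(−210/2236.7) = 679 × 0.91038 = 618.148 kg.
After the second burn: m = 618.148 × exp(−220/2236.7) = 618.148 × 0.90632 = 560.24 kg.
Total propellant = m₀ − m_final = 679 − 560.24 = 118.76 kg.

total propellant consumed ≈ 119 kg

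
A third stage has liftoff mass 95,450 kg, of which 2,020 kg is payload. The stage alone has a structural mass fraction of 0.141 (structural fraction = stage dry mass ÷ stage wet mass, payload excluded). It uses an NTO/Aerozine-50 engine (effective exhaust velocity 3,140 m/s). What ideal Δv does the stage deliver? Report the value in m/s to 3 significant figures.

Δv ≈ 5770 m/s

Stage wet mass = m₀ − payload = 95,450 − 2,020 = 93,430 kg.
Stage dry mass = ε × stage wet mass = 0.141 × 93,430 = 13,173.6 kg.
Burnout mass m_f = stage dry + payload = 13,173.6 + 2,020 = 15,193.6 kg.
Δv = v_e · ln(95,450/15,193.6) = 3140.0 × ln(6.282) = 3140.0 × 1.8377 ≈ 5770 m/s.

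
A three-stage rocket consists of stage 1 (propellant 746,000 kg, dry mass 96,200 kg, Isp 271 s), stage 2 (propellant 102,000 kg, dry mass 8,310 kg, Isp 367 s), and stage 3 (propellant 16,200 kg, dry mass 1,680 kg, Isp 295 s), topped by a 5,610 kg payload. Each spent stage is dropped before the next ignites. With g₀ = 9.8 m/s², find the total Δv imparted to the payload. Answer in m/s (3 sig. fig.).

Ignition mass of stage 1 = 746,000+96,200 + 102,000+8,310 + 16,200+1,680 + 5,610 = 976,000 kg.
Stage 1: m₀ = 976,000 kg, m_f = 976,000 − 746,000 = 230,000 kg; Δv = 271×9.8×ln(4.243) = 2655.8×1.4454 ≈ 3839 m/s.
Stage 2: m₀ = 133,800 kg, m_f = 133,800 − 102,000 = 31,800 kg; Δv = 367×9.8×ln(4.208) = 3596.6×1.4369 ≈ 5168 m/s.
Stage 3: m₀ = 23,490 kg, m_f = 23,490 − 16,200 = 7,290 kg; Δv = 295×9.8×ln(3.222) = 2891.0×1.1701 ≈ 3383 m/s.
Total Δv = 3839 + 5168 + 3383 = 12390 m/s.

Δv ≈ 12400 m/s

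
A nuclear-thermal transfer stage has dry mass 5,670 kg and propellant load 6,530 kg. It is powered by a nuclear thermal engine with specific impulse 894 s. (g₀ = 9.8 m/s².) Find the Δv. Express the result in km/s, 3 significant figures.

v_e = Isp · g₀ = 894 × 9.8 = 8761.2 m/s.
m₀ = m_dry + m_prop = 5,670 + 6,530 = 12,200 kg.
By the Tsiolkovsky rocket equation, Δv = v_e · ln(m₀/m_f) = 8761.2 × ln(2.152) = 8761.2 × 0.7662 ≈ 6713.2 m/s.

Δv ≈ 6.71 km/s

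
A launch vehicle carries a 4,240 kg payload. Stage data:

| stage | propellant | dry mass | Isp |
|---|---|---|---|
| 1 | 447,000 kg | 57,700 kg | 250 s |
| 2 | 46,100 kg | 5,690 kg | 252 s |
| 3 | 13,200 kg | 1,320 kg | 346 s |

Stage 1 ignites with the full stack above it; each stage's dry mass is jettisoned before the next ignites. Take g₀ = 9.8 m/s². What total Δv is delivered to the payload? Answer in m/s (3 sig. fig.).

Δv ≈ 10400 m/s

Ignition mass of stage 1 = 447,000+57,700 + 46,100+5,690 + 13,200+1,320 + 4,240 = 575,250 kg.
Stage 1: m₀ = 575,250 kg, m_f = 575,250 − 447,000 = 128,250 kg; Δv = 250×9.8×ln(4.485) = 2450.0×1.5008 ≈ 3677 m/s.
Stage 2: m₀ = 70,550 kg, m_f = 70,550 − 46,100 = 24,450 kg; Δv = 252×9.8×ln(2.885) = 2469.6×1.0597 ≈ 2617 m/s.
Stage 3: m₀ = 18,760 kg, m_f = 18,760 − 13,200 = 5,560 kg; Δv = 346×9.8×ln(3.374) = 3390.8×1.2161 ≈ 4124 m/s.
Total Δv = 3677 + 2617 + 4124 = 10418 m/s.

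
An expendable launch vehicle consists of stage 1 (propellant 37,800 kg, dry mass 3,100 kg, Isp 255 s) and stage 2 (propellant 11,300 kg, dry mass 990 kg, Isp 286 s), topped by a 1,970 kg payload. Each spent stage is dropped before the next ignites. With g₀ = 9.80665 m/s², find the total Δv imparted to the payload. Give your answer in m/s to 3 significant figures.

Ignition mass of stage 1 = 37,800+3,100 + 11,300+990 + 1,970 = 55,160 kg.
Stage 1: m₀ = 55,160 kg, m_f = 55,160 − 37,800 = 17,360 kg; Δv = 255×9.80665×ln(3.177) = 2500.7×1.1561 ≈ 2891 m/s.
Stage 2: m₀ = 14,260 kg, m_f = 14,260 − 11,300 = 2,960 kg; Δv = 286×9.80665×ln(4.818) = 2804.7×1.5723 ≈ 4410 m/s.
Total Δv = 2891 + 4410 = 7301 m/s.

Δv ≈ 7300 m/s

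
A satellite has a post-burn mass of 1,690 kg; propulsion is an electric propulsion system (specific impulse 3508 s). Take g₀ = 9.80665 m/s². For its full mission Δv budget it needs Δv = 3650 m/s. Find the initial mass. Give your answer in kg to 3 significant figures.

initial mass ≈ 1880 kg

v_e = Isp · g₀ = 3508 × 9.80665 = 34401.7 m/s.
Using Δv = v_e ln(m₀/m_f): m₀/m_f = exp(Δv / v_e) = exp(3650 / 34401.7) = exp(0.1061) = 1.1119.
m₀ = m_f × 1.1119 = 1,690 × 1.1119 = 1,879.11 kg.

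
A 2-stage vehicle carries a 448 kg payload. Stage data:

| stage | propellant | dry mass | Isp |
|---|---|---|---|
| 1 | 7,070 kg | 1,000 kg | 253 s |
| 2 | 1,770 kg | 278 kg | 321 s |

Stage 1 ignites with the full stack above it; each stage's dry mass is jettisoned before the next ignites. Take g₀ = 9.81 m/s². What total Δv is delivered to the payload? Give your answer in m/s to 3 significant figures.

Δv ≈ 6630 m/s

Ignition mass of stage 1 = 7,070+1,000 + 1,770+278 + 448 = 10,566 kg.
Stage 1: m₀ = 10,566 kg, m_f = 10,566 − 7,070 = 3,496 kg; Δv = 253×9.81×ln(3.022) = 2481.9×1.1060 ≈ 2745 m/s.
Stage 2: m₀ = 2,496 kg, m_f = 2,496 − 1,770 = 726 kg; Δv = 321×9.81×ln(3.438) = 3149.0×1.2349 ≈ 3889 m/s.
Total Δv = 2745 + 3889 = 6634 m/s.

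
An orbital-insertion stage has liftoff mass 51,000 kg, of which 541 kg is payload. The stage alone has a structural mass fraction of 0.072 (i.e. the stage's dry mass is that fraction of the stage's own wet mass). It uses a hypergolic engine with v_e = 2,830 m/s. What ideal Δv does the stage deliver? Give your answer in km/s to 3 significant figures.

Stage wet mass = m₀ − payload = 51,000 − 541 = 50,459 kg.
Stage dry mass = ε × stage wet mass = 0.072 × 50,459 = 3,633.05 kg.
Burnout mass m_f = stage dry + payload = 3,633.05 + 541 = 4,174.05 kg.
From the ideal rocket equation, Δv = v_e · ln(51,000/4,174.05) = 2830.0 × ln(12.22) = 2830.0 × 2.5029 ≈ 7083 m/s.

Δv ≈ 7.08 km/s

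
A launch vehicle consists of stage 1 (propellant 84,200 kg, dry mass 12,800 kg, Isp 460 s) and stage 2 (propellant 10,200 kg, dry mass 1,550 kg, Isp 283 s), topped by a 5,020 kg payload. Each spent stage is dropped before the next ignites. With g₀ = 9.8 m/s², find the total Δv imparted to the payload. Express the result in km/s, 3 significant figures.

Ignition mass of stage 1 = 84,200+12,800 + 10,200+1,550 + 5,020 = 113,770 kg.
Stage 1: m₀ = 113,770 kg, m_f = 113,770 − 84,200 = 29,570 kg; Δv = 460×9.8×ln(3.847) = 4508.0×1.3474 ≈ 6074 m/s.
Stage 2: m₀ = 16,770 kg, m_f = 16,770 − 10,200 = 6,570 kg; Δv = 283×9.8×ln(2.553) = 2773.4×0.9371 ≈ 2599 m/s.
Total Δv = 6074 + 2599 = 8673 m/s.

Δv ≈ 8.67 km/s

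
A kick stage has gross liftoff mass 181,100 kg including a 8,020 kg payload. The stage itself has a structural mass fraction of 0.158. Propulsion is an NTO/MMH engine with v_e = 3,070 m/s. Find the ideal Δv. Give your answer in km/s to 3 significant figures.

Δv ≈ 5.01 km/s

Stage wet mass = m₀ − payload = 181,100 − 8,020 = 173,080 kg.
Stage dry mass = ε × stage wet mass = 0.158 × 173,080 = 27,346.6 kg.
Burnout mass m_f = stage dry + payload = 27,346.6 + 8,020 = 35,366.6 kg.
Using Δv = v_e ln(m₀/m_f): Δv = v_e · ln(181,100/35,366.6) = 3070.0 × ln(5.121) = 3070.0 × 1.6333 ≈ 5014 m/s.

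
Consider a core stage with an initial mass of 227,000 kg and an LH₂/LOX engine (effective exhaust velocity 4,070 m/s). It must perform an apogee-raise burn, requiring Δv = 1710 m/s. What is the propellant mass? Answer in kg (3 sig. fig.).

propellant mass ≈ 77900 kg

From the ideal rocket equation, m₀/m_f = exp(Δv / v_e) = exp(1710 / 4070.0) = exp(0.4201) = 1.5222.
m_f = 227,000 / 1.5222 = 149,126 kg, so propellant = m₀ − m_f = 227,000 − 149,126 = 77,874 kg.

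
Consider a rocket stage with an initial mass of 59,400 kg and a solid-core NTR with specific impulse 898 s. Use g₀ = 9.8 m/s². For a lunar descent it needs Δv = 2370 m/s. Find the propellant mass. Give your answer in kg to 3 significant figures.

v_e = Isp · g₀ = 898 × 9.8 = 8800.4 m/s.
From the ideal rocket equation, m₀/m_f = exp(Δv / v_e) = exp(2370 / 8800.4) = exp(0.2693) = 1.3091.
m_f = 59,400 / 1.3091 = 45,374.7 kg, so propellant = m₀ − m_f = 59,400 − 45,374.7 = 14,025.3 kg.

propellant mass ≈ 14000 kg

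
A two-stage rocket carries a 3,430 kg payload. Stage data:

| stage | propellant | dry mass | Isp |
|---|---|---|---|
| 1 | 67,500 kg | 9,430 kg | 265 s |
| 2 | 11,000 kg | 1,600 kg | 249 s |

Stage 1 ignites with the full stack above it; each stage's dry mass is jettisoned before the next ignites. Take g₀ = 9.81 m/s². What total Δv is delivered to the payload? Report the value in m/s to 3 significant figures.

Δv ≈ 6200 m/s

Ignition mass of stage 1 = 67,500+9,430 + 11,000+1,600 + 3,430 = 92,960 kg.
Stage 1: m₀ = 92,960 kg, m_f = 92,960 − 67,500 = 25,460 kg; Δv = 265×9.81×ln(3.651) = 2599.7×1.2951 ≈ 3367 m/s.
Stage 2: m₀ = 16,030 kg, m_f = 16,030 − 11,000 = 5,030 kg; Δv = 249×9.81×ln(3.187) = 2442.7×1.1590 ≈ 2831 m/s.
Total Δv = 3367 + 2831 = 6198 m/s.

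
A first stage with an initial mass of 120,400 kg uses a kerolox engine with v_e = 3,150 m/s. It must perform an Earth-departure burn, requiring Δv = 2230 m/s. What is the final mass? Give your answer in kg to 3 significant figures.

final mass ≈ 59300 kg

From the ideal rocket equation, m₀/m_f = exp(Δv / v_e) = exp(2230 / 3150.0) = exp(0.7079) = 2.0298.
m_f = m₀ / 2.0298 = 120,400 / 2.0298 = 59,316.2 kg.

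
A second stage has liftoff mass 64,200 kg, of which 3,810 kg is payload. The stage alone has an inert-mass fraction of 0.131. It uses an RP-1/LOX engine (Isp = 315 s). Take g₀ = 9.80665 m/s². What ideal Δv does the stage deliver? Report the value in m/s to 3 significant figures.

Δv ≈ 5250 m/s

Stage wet mass = m₀ − payload = 64,200 − 3,810 = 60,390 kg.
Stage dry mass = ε × stage wet mass = 0.131 × 60,390 = 7,911.09 kg.
Burnout mass m_f = stage dry + payload = 7,911.09 + 3,810 = 11,721.09 kg.
v_e = Isp · g₀ = 315 × 9.80665 = 3089.1 m/s.
Rocket equation: Δv = v_e · ln(64,200/11,721.09) = 3089.1 × ln(5.477) = 3089.1 × 1.7006 ≈ 5253 m/s.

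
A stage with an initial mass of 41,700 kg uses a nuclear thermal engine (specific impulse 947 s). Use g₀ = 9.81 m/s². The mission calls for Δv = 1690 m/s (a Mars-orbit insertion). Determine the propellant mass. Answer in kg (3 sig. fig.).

propellant mass ≈ 6940 kg

v_e = Isp · g₀ = 947 × 9.81 = 9290.1 m/s.
Using Δv = v_e ln(m₀/m_f): m₀/m_f = exp(Δv / v_e) = exp(1690 / 9290.1) = exp(0.1819) = 1.1995.
m_f = 41,700 / 1.1995 = 34,764.5 kg, so propellant = m₀ − m_f = 41,700 − 34,764.5 = 6,935.5 kg.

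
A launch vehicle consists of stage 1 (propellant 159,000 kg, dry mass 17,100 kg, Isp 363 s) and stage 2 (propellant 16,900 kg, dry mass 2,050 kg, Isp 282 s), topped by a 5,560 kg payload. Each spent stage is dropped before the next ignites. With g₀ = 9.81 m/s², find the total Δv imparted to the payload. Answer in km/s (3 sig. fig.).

Δv ≈ 8.84 km/s

Ignition mass of stage 1 = 159,000+17,100 + 16,900+2,050 + 5,560 = 200,610 kg.
Stage 1: m₀ = 200,610 kg, m_f = 200,610 − 159,000 = 41,610 kg; Δv = 363×9.81×ln(4.821) = 3561.0×1.5730 ≈ 5602 m/s.
Stage 2: m₀ = 24,510 kg, m_f = 24,510 − 16,900 = 7,610 kg; Δv = 282×9.81×ln(3.221) = 2766.4×1.1696 ≈ 3236 m/s.
Total Δv = 5602 + 3236 = 8838 m/s.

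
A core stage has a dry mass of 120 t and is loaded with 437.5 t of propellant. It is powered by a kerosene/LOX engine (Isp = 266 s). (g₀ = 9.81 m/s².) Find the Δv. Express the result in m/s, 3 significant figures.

Δv ≈ 4010 m/s

v_e = Isp · g₀ = 266 × 9.81 = 2609.5 m/s.
m₀ = m_dry + m_prop = 120 + 437.5 = 557.5 t.
Δv = v_e · ln(m₀/m_f) = 2609.5 × ln(4.646) = 2609.5 × 1.5360 ≈ 4008.1 m/s.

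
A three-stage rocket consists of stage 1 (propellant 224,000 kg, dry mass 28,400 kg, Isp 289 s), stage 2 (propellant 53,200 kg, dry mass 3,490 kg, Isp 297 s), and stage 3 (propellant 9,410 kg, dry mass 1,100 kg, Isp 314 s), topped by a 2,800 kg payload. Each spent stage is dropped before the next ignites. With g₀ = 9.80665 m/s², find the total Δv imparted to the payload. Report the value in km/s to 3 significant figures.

Ignition mass of stage 1 = 224,000+28,400 + 53,200+3,490 + 9,410+1,100 + 2,800 = 322,400 kg.
Stage 1: m₀ = 322,400 kg, m_f = 322,400 − 224,000 = 98,400 kg; Δv = 289×9.80665×ln(3.276) = 2834.1×1.1868 ≈ 3363 m/s.
Stage 2: m₀ = 70,000 kg, m_f = 70,000 − 53,200 = 16,800 kg; Δv = 297×9.80665×ln(4.167) = 2912.6×1.4271 ≈ 4157 m/s.
Stage 3: m₀ = 13,310 kg, m_f = 13,310 − 9,410 = 3,900 kg; Δv = 314×9.80665×ln(3.413) = 3079.3×1.2275 ≈ 3780 m/s.
Total Δv = 3363 + 4157 + 3780 = 11300 m/s.

Δv ≈ 11.3 km/s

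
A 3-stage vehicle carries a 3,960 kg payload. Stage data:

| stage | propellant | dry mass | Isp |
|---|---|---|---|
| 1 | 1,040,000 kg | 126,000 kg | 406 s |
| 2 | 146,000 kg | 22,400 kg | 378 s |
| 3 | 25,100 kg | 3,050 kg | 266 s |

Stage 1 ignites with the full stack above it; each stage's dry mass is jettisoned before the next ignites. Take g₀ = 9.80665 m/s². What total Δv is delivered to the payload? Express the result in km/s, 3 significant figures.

Ignition mass of stage 1 = 1,040,000+126,000 + 146,000+22,400 + 25,100+3,050 + 3,960 = 1,366,510 kg.
Stage 1: m₀ = 1,366,510 kg, m_f = 1,366,510 − 1,040,000 = 326,510 kg; Δv = 406×9.80665×ln(4.185) = 3981.5×1.4316 ≈ 5700 m/s.
Stage 2: m₀ = 200,510 kg, m_f = 200,510 − 146,000 = 54,510 kg; Δv = 378×9.80665×ln(3.678) = 3706.9×1.3025 ≈ 4828 m/s.
Stage 3: m₀ = 32,110 kg, m_f = 32,110 − 25,100 = 7,010 kg; Δv = 266×9.80665×ln(4.581) = 2608.6×1.5218 ≈ 3970 m/s.
Total Δv = 5700 + 4828 + 3970 = 14498 m/s.

Δv ≈ 14.5 km/s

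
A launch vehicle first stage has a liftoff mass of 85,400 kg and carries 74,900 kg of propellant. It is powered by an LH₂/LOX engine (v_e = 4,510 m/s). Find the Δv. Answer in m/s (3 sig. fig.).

m_f = m₀ − m_prop = 85,400 − 74,900 = 10,500 kg.
Using Δv = v_e ln(m₀/m_f): Δv = v_e · ln(m₀/m_f) = 4510.0 × ln(8.133) = 4510.0 × 2.0960 ≈ 9452.8 m/s.

Δv ≈ 9450 m/s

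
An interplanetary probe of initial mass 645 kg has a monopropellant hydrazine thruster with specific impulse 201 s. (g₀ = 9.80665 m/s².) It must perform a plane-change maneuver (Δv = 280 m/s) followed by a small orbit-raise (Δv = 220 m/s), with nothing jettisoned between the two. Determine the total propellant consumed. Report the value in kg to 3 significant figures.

total propellant consumed ≈ 145 kg

v_e = Isp · g₀ = 201 × 9.80665 = 1971.1 m/s.
After the first burn: m = 645 × exp(−280/1971.1) = 645 × 0.86758 = 559.589 kg.
After the second burn: m = 559.589 × exp(−220/1971.1) = 559.589 × 0.89439 = 500.491 kg.
Total propellant = m₀ − m_final = 645 − 500.491 = 144.509 kg.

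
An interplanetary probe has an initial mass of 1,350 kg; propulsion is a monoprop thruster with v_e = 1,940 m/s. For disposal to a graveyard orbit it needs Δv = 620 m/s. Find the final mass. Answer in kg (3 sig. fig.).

m₀/m_f = exp(Δv / v_e) = exp(620 / 1940.0) = exp(0.3196) = 1.3766.
m_f = m₀ / 1.3766 = 1,350 / 1.3766 = 980.677 kg.

final mass ≈ 981 kg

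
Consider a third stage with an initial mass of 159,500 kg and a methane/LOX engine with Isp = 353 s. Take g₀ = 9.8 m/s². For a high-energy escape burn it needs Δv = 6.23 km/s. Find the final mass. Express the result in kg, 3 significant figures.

final mass ≈ 26300 kg

v_e = Isp · g₀ = 353 × 9.8 = 3459.4 m/s.
By the Tsiolkovsky rocket equation, m₀/m_f = exp(Δv / v_e) = exp(6230 / 3459.4) = exp(1.8009) = 6.0550.
m_f = m₀ / 6.0550 = 159,500 / 6.0550 = 26,341.9 kg.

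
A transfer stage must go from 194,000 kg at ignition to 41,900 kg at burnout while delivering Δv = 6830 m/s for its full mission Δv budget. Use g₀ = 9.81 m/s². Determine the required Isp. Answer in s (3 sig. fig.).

ln(m₀/m_f) = ln(194000/41900) = ln(4.63) = 1.5326.
From the ideal rocket equation, v_e = Δv / ln(m₀/m_f) = 6830 / 1.5326 = 4456.6 m/s.
Isp = v_e / g₀ = 4456.6 / 9.81 = 454.3 s.

Isp ≈ 454 s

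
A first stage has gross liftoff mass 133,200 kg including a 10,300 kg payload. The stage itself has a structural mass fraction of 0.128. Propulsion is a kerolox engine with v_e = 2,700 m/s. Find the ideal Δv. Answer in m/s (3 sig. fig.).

Δv ≈ 4410 m/s

Stage wet mass = m₀ − payload = 133,200 − 10,300 = 122,900 kg.
Stage dry mass = ε × stage wet mass = 0.128 × 122,900 = 15,731.2 kg.
Burnout mass m_f = stage dry + payload = 15,731.2 + 10,300 = 26,031.2 kg.
Rocket equation: Δv = v_e · ln(133,200/26,031.2) = 2700.0 × ln(5.117) = 2700.0 × 1.6326 ≈ 4408 m/s.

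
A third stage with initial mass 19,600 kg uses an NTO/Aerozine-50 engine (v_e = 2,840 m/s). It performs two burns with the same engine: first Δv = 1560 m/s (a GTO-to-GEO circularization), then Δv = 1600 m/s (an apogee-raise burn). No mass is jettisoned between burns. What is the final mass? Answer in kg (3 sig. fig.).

After the first burn: m = 19600 × exp(−1560/2840.0) = 19600 × 0.57736 = 11,316.3 kg.
After the second burn: m = 11,316.3 × exp(−1600/2840.0) = 11,316.3 × 0.56928 = 6,442.14 kg.

final mass ≈ 6440 kg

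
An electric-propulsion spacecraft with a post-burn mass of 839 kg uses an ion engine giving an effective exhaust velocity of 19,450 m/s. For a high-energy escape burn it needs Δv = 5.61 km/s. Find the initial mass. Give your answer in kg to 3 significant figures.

initial mass ≈ 1120 kg

Using Δv = v_e ln(m₀/m_f): m₀/m_f = exp(Δv / v_e) = exp(5610 / 19450.0) = exp(0.2884) = 1.3343.
m₀ = m_f × 1.3343 = 839 × 1.3343 = 1,119.48 kg.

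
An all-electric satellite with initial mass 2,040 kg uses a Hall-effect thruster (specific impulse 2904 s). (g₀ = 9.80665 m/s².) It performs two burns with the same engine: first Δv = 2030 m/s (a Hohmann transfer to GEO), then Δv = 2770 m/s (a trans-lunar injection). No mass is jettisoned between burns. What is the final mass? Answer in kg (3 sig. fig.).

v_e = Isp · g₀ = 2904 × 9.80665 = 28478.5 m/s.
After the first burn: m = 2040 × exp(−2030/28478.5) = 2040 × 0.93120 = 1,899.65 kg.
After the second burn: m = 1,899.65 × exp(−2770/28478.5) = 1,899.65 × 0.90731 = 1,723.57 kg.

final mass ≈ 1720 kg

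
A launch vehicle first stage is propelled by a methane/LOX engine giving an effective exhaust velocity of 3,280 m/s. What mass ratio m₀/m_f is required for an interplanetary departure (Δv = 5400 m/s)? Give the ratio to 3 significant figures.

mass ratio ≈ 5.19

By the Tsiolkovsky rocket equation, m₀/m_f = exp(Δv / v_e) = exp(5400 / 3280.0) = exp(1.6463) = 5.1880.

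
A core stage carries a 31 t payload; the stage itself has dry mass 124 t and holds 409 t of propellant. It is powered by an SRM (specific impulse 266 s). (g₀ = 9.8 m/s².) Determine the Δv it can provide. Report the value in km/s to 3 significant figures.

v_e = Isp · g₀ = 266 × 9.8 = 2606.8 m/s.
m₀ = payload + dry + propellant = 31 + 124 + 409 = 564 t.
m_f = payload + dry = 31 + 124 = 155 t.
Rocket equation: Δv = v_e · ln(m₀/m_f) = 2606.8 × ln(3.639) = 2606.8 × 1.2916 ≈ 3367.0 m/s.

Δv ≈ 3.37 km/s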